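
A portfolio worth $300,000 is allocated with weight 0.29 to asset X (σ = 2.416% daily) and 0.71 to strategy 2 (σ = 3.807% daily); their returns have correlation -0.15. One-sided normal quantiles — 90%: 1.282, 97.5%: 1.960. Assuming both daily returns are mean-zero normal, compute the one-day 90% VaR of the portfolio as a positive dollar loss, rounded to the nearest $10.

$10,340

σ_p² = 0.29²·2.416² + 0.71²·3.807² + 2·-0.15·0.29·0.71·2.416·3.807 = 7.2288 (%²).
σ_p = √7.2288 = 2.689%.
VaR = 1.282 × 2.689% = 3.447%; on $300,000 that is $10,341.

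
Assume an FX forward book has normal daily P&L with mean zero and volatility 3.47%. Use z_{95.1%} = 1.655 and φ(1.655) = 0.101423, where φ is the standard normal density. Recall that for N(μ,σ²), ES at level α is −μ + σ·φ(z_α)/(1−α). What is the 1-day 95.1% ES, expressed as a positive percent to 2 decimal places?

7.18%

Tail multiplier: φ(z)/(1−α) = 0.101423 / 0.049 = 2.070.
ES = 3.47% × 2.070 = 7.183%.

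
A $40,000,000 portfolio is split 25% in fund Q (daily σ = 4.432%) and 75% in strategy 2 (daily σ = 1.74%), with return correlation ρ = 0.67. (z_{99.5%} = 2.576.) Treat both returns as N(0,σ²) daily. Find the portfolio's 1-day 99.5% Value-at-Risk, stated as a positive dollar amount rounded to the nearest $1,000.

σ_p² = 0.25²·4.432² + 0.75²·1.74² + 2·0.67·0.25·0.75·4.432·1.74 = 4.8682 (%²).
σ_p = √4.8682 = 2.206%.
VaR = 2.576 × 2.206% = 5.683%; on $40,000,000 that is $2,273,200.

$2,273,000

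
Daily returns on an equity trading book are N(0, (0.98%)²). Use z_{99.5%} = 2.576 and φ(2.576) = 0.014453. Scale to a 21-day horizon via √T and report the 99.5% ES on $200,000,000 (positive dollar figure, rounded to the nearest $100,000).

$26,000,000

σ_{21d} = 0.98% × √21 = 4.491%.
ES multiplier = φ(z)/(1−α) = 0.014453/0.005 = 2.891.
ES = 4.491% × 2.891 = 12.983%; on $200,000,000: $25,966,000.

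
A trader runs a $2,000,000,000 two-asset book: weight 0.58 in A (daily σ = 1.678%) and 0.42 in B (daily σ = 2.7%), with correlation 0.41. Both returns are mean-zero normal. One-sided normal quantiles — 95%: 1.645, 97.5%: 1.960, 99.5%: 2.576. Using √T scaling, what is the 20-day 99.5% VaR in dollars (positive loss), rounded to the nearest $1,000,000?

σ_p = √(0.58²·1.678² + 0.42²·2.7² + 2·0.41·0.58·0.42·1.678·2.7) = 1.771%.
σ_{20d} = 1.771% × √20 = 7.920%.
VaR = 2.576 × 7.920% = 20.402%; on $2,000,000,000 that is $408,040,000.

$408,000,000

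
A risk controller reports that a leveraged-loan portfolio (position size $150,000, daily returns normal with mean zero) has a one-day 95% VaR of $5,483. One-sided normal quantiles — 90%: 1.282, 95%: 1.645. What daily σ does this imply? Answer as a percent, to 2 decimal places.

VaR as a fraction: $5,483 / $150,000 = 3.655%.
σ = VaR / z = 3.655% / 1.645 = 2.222%.

2.22%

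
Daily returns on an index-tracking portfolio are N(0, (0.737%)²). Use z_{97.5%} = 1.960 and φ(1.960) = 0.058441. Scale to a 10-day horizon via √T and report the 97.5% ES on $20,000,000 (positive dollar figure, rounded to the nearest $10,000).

$1,090,000

σ_{10d} = 0.737% × √10 = 2.331%.
ES multiplier = φ(z)/(1−α) = 0.058441/0.025 = 2.338.
ES = 2.331% × 2.338 = 5.450%; on $20,000,000: $1,090,000.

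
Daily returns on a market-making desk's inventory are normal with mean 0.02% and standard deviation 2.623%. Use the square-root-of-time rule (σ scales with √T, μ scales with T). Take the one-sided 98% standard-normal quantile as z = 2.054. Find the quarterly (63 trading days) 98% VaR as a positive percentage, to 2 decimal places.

41.50%

σ_{63d} = 2.623% × √63 = 20.819%; μ_{63d} = 63 × 0.02% = 1.260%.
VaR = −(1.260%) + 2.054 × 20.819% = 41.502%.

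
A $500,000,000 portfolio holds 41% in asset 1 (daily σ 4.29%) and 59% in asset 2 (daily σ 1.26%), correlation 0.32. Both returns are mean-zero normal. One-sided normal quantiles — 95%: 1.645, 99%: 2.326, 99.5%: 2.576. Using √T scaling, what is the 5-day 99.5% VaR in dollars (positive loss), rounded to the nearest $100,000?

$61,000,000

σ_p = √(0.41²·4.29² + 0.59²·1.26² + 2·0.32·0.41·0.59·4.29·1.26) = 2.117%.
σ_{5d} = 2.117% × √5 = 4.734%.
VaR = 2.576 × 4.734% = 12.195%; on $500,000,000 that is $60,975,000.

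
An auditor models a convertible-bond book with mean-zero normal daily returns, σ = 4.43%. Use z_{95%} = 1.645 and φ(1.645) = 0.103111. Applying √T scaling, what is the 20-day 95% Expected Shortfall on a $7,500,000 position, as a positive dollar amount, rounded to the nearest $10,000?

σ_{20d} = 4.43% × √20 = 19.812%.
ES multiplier = φ(z)/(1−α) = 0.103111/0.05 = 2.062.
ES = 19.812% × 2.062 = 40.852%; on $7,500,000: $3,063,900.

$3,060,000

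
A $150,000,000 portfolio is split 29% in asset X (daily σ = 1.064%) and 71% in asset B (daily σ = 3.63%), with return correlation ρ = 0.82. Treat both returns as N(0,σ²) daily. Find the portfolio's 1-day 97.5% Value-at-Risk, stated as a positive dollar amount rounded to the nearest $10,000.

$8,340,000

σ_p² = 0.29²·1.064² + 0.71²·3.63² + 2·0.82·0.29·0.71·1.064·3.63 = 8.0419 (%²).
σ_p = √8.0419 = 2.836%.
At 97.5%, z = 1.960.
VaR = 1.960 × 2.836% = 5.559%; on $150,000,000 that is $8,338,500.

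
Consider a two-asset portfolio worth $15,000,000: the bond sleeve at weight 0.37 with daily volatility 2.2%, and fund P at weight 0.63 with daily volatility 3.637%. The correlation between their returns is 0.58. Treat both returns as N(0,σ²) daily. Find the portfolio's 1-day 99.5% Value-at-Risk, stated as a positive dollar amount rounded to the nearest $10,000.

σ_p² = 0.37²·2.2² + 0.63²·3.637² + 2·0.58·0.37·0.63·2.2·3.637 = 8.0762 (%²).
σ_p = √8.0762 = 2.842%.
At 99.5%, z = 2.576.
VaR = 2.576 × 2.842% = 7.321%; on $15,000,000 that is $1,098,150.

$1,100,000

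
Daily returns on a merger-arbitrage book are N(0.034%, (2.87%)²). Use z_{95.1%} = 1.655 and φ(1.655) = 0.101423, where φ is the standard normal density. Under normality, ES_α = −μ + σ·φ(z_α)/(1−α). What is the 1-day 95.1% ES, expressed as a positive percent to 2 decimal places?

Tail multiplier: φ(z)/(1−α) = 0.101423 / 0.049 = 2.070.
ES = −(0.034%) + 2.87% × 2.070 = 5.907%.

5.91%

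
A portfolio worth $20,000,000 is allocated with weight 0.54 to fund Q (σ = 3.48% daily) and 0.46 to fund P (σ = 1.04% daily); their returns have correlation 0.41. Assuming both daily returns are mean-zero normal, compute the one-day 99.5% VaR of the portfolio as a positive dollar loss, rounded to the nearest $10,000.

$1,090,000

σ_p² = 0.54²·3.48² + 0.46²·1.04² + 2·0.41·0.54·0.46·3.48·1.04 = 4.4974 (%²).
σ_p = √4.4974 = 2.121%.
At 99.5%, z = 2.576.
VaR = 2.576 × 2.121% = 5.464%; on $20,000,000 that is $1,092,800.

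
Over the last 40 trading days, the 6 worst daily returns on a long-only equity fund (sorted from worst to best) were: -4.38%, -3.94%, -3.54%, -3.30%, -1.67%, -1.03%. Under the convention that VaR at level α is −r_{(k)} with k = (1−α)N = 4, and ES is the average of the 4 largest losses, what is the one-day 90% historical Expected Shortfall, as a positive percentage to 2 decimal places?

The 4 worst returns sum to -15.16%.
ES = −(-15.16%) / 4 = 3.79%.

3.79%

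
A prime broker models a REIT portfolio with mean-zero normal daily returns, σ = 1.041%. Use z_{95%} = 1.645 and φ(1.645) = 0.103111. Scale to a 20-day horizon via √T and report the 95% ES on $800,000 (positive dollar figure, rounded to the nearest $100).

$76,800

σ_{20d} = 1.041% × √20 = 4.655%.
ES multiplier = φ(z)/(1−α) = 0.103111/0.05 = 2.062.
ES = 4.655% × 2.062 = 9.599%; on $800,000: $76,792.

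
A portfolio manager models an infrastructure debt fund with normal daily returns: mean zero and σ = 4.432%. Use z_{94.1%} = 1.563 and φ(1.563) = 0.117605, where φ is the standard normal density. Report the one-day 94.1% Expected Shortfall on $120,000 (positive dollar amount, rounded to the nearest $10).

$10,600

Tail multiplier: φ(z)/(1−α) = 0.117605 / 0.059 = 1.993.
ES = 4.432% × 1.993 = 8.833%.
On $120,000: 0.08833 × $120,000 = $10,600.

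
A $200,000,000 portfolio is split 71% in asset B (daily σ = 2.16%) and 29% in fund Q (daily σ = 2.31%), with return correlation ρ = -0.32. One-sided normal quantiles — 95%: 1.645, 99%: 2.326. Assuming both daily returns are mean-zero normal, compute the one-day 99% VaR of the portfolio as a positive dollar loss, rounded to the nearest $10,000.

σ_p² = 0.71²·2.16² + 0.29²·2.31² + 2·-0.32·0.71·0.29·2.16·2.31 = 2.1432 (%²).
σ_p = √2.1432 = 1.464%.
VaR = 2.326 × 1.464% = 3.405%; on $200,000,000 that is $6,810,000.

$6,810,000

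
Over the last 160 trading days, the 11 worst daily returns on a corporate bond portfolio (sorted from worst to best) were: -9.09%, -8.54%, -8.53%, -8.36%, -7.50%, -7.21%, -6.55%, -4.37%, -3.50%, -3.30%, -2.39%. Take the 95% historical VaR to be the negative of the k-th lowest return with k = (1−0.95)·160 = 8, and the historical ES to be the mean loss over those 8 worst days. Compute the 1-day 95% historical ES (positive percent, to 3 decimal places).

The 8 worst returns sum to -60.15%.
ES = −(-60.15%) / 8 = 7.51875% ≈ 7.519%.

7.519%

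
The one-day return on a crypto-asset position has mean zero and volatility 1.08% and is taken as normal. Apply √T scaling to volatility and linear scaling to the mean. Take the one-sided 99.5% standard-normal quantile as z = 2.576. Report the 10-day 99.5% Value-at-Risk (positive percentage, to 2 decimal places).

σ_{10d} = 1.08% × √10 = 3.415%.
VaR = 2.576 × 3.415% = 8.797%.

8.80%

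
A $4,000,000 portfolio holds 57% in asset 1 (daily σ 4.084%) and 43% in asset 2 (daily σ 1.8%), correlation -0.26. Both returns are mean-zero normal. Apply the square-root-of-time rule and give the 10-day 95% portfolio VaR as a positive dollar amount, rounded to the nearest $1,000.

σ_p = √(0.57²·4.084² + 0.43²·1.8² + 2·-0.26·0.57·0.43·4.084·1.8) = 2.254%.
σ_{10d} = 2.254% × √10 = 7.128%.
z(95%) = 1.645.
VaR = 1.645 × 7.128% = 11.726%; on $4,000,000 that is $469,040.

$469,000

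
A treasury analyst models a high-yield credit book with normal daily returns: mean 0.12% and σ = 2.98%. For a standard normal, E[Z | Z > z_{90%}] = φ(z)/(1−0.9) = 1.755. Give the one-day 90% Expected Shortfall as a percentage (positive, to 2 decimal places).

5.11%

ES = −(0.12%) + 2.98% × 1.755 = 5.110%.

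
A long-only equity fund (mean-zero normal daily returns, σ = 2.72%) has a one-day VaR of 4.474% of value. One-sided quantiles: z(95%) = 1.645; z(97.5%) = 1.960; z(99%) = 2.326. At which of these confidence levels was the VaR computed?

95%

Implied z = VaR/σ = 4.474 / 2.72 = 1.645.
This matches z(95%) = 1.645.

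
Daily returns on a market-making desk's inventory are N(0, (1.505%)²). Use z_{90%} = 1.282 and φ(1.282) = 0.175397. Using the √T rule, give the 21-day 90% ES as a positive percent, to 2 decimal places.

σ_{21d} = 1.505% × √21 = 6.897%.
ES multiplier = φ(z)/(1−α) = 0.175397/0.1 = 1.754.
ES = 6.897% × 1.754 = 12.097%.

12.10%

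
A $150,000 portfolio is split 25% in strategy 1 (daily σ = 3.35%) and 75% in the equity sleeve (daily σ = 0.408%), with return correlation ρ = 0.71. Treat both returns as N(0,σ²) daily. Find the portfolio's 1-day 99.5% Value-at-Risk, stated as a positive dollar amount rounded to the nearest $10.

σ_p² = 0.25²·3.35² + 0.75²·0.408² + 2·0.71·0.25·0.75·3.35·0.408 = 1.1590 (%²).
σ_p = √1.1590 = 1.077%.
At 99.5%, z = 2.576.
VaR = 2.576 × 1.077% = 2.774%; on $150,000 that is $4,161.

$4,160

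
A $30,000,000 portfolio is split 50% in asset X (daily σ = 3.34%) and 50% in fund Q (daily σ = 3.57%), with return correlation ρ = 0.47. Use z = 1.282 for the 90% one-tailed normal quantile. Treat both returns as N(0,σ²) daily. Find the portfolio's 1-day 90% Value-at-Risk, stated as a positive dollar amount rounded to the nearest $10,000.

$1,140,000

σ_p² = 0.5²·3.34² + 0.5²·3.57² + 2·0.47·0.5·0.5·3.34·3.57 = 8.7772 (%²).
σ_p = √8.7772 = 2.963%.
VaR = 1.282 × 2.963% = 3.799%; on $30,000,000 that is $1,139,700.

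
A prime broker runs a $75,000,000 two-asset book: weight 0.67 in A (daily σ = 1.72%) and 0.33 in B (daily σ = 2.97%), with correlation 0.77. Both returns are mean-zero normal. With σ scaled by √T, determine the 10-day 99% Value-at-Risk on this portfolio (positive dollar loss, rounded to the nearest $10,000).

σ_p = √(0.67²·1.72² + 0.33²·2.97² + 2·0.77·0.67·0.33·1.72·2.97) = 2.007%.
σ_{10d} = 2.007% × √10 = 6.347%.
z(99%) = 2.326.
VaR = 2.326 × 6.347% = 14.763%; on $75,000,000 that is $11,072,250.

$11,070,000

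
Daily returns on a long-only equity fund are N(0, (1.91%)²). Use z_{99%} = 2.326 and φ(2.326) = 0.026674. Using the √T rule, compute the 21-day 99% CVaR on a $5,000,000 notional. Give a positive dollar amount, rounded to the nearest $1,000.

$1,167,000

σ_{21d} = 1.91% × √21 = 8.753%.
ES multiplier = φ(z)/(1−α) = 0.026674/0.01 = 2.667.
ES = 8.753% × 2.667 = 23.344%; on $5,000,000: $1,167,200.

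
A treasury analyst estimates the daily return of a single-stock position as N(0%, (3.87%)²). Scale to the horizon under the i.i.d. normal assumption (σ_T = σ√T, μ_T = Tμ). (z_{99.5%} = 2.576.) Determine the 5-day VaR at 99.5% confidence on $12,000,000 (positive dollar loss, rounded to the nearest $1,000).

$2,675,000

σ_{5d} = 3.87% × √5 = 8.654%.
VaR = 2.576 × 8.654% = 22.293%.
On $12,000,000: 0.22293 × $12,000,000 = $2,675,160.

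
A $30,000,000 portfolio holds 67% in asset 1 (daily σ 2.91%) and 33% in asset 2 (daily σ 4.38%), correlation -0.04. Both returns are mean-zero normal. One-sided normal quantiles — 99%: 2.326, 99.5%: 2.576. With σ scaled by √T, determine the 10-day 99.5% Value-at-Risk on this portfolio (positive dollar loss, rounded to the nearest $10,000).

$5,820,000

σ_p = √(0.67²·2.91² + 0.33²·4.38² + 2·-0.04·0.67·0.33·2.91·4.38) = 2.380%.
σ_{10d} = 2.380% × √10 = 7.526%.
VaR = 2.576 × 7.526% = 19.387%; on $30,000,000 that is $5,816,100.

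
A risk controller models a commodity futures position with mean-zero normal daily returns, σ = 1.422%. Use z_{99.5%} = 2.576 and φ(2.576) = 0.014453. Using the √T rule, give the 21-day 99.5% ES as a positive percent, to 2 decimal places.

σ_{21d} = 1.422% × √21 = 6.516%.
ES multiplier = φ(z)/(1−α) = 0.014453/0.005 = 2.891.
ES = 6.516% × 2.891 = 18.838%.

18.84%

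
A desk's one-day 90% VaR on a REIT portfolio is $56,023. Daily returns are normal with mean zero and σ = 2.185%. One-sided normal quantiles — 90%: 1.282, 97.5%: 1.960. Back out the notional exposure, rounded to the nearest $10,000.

VaR as a fraction of value: z·σ = 1.282 × 2.185% = 2.80117%.
Position = $56,023 / 0.0280117 = $1,999,986.

$2,000,000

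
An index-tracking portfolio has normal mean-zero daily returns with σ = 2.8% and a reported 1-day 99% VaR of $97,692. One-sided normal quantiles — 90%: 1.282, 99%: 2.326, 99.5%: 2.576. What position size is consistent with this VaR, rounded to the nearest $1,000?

VaR as a fraction of value: z·σ = 2.326 × 2.8% = 6.5128%.
Position = $97,692 / 0.065128 = $1,500,000.

$1,500,000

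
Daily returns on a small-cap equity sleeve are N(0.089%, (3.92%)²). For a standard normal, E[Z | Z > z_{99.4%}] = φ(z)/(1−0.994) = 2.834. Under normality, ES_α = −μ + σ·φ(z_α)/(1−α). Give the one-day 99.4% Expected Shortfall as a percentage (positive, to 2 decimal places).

ES = −(0.089%) + 3.92% × 2.834 = 11.020%.

11.02%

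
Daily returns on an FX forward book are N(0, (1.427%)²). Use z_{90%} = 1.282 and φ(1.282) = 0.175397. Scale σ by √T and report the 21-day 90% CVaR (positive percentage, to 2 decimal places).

11.47%

σ_{21d} = 1.427% × √21 = 6.539%.
ES multiplier = φ(z)/(1−α) = 0.175397/0.1 = 1.754.
ES = 6.539% × 1.754 = 11.469%.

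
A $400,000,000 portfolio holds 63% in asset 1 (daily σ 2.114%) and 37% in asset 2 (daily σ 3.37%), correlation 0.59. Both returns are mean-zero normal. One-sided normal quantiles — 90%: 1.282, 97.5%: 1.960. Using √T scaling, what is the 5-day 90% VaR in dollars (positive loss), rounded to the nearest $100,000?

σ_p = √(0.63²·2.114² + 0.37²·3.37² + 2·0.59·0.63·0.37·2.114·3.37) = 2.300%.
σ_{5d} = 2.300% × √5 = 5.143%.
VaR = 1.282 × 5.143% = 6.593%; on $400,000,000 that is $26,372,000.

$26,400,000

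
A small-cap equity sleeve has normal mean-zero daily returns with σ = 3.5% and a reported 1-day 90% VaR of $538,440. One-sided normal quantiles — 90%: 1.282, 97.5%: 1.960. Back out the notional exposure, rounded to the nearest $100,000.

$12,000,000

VaR as a fraction of value: z·σ = 1.282 × 3.5% = 4.487%.
Position = $538,440 / 0.04487 = $12,000,000.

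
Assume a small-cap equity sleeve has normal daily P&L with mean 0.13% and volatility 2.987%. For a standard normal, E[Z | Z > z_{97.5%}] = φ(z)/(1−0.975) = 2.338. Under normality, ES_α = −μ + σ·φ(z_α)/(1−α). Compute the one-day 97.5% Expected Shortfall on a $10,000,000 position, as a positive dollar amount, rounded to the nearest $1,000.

$685,000

ES = −(0.13%) + 2.987% × 2.338 = 6.854%.
On $10,000,000: 0.06854 × $10,000,000 = $685,400.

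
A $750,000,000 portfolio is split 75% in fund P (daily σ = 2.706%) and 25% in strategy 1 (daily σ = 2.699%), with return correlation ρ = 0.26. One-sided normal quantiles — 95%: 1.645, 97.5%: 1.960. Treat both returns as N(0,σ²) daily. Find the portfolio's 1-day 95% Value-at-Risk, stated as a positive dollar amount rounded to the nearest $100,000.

$28,400,000

σ_p² = 0.75²·2.706² + 0.25²·2.699² + 2·0.26·0.75·0.25·2.706·2.699 = 5.2862 (%²).
σ_p = √5.2862 = 2.299%.
VaR = 1.645 × 2.299% = 3.782%; on $750,000,000 that is $28,365,000.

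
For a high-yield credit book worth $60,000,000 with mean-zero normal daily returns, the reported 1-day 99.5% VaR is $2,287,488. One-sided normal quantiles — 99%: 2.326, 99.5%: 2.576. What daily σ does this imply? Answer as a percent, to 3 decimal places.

1.480%

VaR as a fraction: $2,287,488 / $60,000,000 = 3.812%.
σ = VaR / z = 3.812% / 2.576 = 1.480%.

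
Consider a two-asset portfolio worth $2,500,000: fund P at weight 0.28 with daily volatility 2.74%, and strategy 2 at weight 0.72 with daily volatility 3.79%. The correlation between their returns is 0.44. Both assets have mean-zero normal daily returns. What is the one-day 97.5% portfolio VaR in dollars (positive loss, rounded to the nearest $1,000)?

$154,000

σ_p² = 0.28²·2.74² + 0.72²·3.79² + 2·0.44·0.28·0.72·2.74·3.79 = 9.8773 (%²).
σ_p = √9.8773 = 3.143%.
At 97.5%, z = 1.960.
VaR = 1.960 × 3.143% = 6.160%; on $2,500,000 that is $154,000.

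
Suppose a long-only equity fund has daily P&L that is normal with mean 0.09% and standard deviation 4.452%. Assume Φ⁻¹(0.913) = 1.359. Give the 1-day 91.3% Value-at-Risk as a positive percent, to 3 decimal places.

VaR = −μ + z·σ = −(0.09%) + 1.359 × 4.452% = 5.960%.

5.960%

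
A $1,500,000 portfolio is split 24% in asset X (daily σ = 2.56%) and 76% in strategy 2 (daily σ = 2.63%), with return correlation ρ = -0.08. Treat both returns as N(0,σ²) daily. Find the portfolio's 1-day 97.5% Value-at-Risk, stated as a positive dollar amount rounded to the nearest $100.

σ_p² = 0.24²·2.56² + 0.76²·2.63² + 2·-0.08·0.24·0.76·2.56·2.63 = 4.1762 (%²).
σ_p = √4.1762 = 2.044%.
At 97.5%, z = 1.960.
VaR = 1.960 × 2.044% = 4.006%; on $1,500,000 that is $60,090.

$60,100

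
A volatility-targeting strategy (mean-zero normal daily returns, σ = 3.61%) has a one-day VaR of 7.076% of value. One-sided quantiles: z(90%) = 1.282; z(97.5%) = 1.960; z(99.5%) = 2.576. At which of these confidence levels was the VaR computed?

Implied z = VaR/σ = 7.076 / 3.61 = 1.960.
This matches z(97.5%) = 1.960.

97.5%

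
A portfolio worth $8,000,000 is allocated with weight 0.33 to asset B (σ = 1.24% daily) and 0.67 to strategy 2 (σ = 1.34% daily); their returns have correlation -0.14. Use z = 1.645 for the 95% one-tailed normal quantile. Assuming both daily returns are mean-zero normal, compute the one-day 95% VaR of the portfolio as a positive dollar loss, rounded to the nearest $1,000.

$123,000

σ_p² = 0.33²·1.24² + 0.67²·1.34² + 2·-0.14·0.33·0.67·1.24·1.34 = 0.8706 (%²).
σ_p = √0.8706 = 0.933%.
VaR = 1.645 × 0.933% = 1.535%; on $8,000,000 that is $122,800.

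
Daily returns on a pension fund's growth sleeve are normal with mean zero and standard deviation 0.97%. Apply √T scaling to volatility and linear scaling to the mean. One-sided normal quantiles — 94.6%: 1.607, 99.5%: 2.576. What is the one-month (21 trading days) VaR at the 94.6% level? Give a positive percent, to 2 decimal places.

σ_{21d} = 0.97% × √21 = 4.445%.
VaR = 1.607 × 4.445% = 7.143%.

7.14%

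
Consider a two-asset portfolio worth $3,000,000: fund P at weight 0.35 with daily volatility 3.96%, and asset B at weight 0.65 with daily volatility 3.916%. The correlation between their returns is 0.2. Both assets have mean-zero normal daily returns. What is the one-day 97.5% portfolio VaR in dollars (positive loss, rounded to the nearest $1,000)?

σ_p² = 0.35²·3.96² + 0.65²·3.916² + 2·0.2·0.35·0.65·3.96·3.916 = 9.8112 (%²).
σ_p = √9.8112 = 3.132%.
At 97.5%, z = 1.960.
VaR = 1.960 × 3.132% = 6.139%; on $3,000,000 that is $184,170.

$184,000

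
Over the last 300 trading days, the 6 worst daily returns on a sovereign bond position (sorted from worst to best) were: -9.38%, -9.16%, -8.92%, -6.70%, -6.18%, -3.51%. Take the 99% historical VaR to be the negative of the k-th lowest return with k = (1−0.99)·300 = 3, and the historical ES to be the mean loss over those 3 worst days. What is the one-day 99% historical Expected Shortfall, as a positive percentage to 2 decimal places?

The 3 worst returns sum to -27.46%.
ES = −(-27.46%) / 3 = 9.1533…% ≈ 9.15%.

9.15%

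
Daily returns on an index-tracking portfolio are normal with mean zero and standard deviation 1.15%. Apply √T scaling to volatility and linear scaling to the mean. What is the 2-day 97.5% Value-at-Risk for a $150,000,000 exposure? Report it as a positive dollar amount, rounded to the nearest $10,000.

$4,780,000

At 97.5%, z = 1.960.
σ_{2d} = 1.15% × √2 = 1.626%.
VaR = 1.960 × 1.626% = 3.187%.
On $150,000,000: 0.03187 × $150,000,000 = $4,780,500.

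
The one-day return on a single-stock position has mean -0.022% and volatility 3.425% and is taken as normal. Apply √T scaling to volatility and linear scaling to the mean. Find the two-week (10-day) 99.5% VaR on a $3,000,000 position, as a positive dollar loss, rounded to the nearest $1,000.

At 99.5%, z = 2.576.
σ_{10d} = 3.425% × √10 = 10.831%; μ_{10d} = 10 × -0.022% = -0.220%.
VaR = −(-0.220%) + 2.576 × 10.831% = 28.121%.
On $3,000,000: 0.28121 × $3,000,000 = $843,630.

$844,000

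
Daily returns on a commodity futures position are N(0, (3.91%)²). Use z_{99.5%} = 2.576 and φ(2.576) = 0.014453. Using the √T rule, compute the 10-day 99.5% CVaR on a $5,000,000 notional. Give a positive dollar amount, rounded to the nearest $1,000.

$1,787,000

σ_{10d} = 3.91% × √10 = 12.365%.
ES multiplier = φ(z)/(1−α) = 0.014453/0.005 = 2.891.
ES = 12.365% × 2.891 = 35.747%; on $5,000,000: $1,787,350.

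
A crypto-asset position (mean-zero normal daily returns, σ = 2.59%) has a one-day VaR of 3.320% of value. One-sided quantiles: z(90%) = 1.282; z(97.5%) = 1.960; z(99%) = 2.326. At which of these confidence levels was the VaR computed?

90%

Implied z = VaR/σ = 3.320 / 2.59 = 1.282.
This matches z(90%) = 1.282.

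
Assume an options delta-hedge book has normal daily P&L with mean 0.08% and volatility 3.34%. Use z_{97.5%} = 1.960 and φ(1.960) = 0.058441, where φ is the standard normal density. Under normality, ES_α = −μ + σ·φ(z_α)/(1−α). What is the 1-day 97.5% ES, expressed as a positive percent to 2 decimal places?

7.73%

Tail multiplier: φ(z)/(1−α) = 0.058441 / 0.025 = 2.338.
ES = −(0.08%) + 3.34% × 2.338 = 7.729%.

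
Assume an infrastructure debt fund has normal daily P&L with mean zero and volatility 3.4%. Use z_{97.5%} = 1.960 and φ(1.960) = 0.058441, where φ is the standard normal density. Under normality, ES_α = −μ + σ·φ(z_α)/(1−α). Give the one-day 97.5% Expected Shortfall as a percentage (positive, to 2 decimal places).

Tail multiplier: φ(z)/(1−α) = 0.058441 / 0.025 = 2.338.
ES = 3.4% × 2.338 = 7.949%.

7.95%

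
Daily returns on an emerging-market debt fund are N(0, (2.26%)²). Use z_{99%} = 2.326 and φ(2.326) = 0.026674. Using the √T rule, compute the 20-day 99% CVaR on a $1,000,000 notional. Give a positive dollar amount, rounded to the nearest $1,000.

σ_{20d} = 2.26% × √20 = 10.107%.
ES multiplier = φ(z)/(1−α) = 0.026674/0.01 = 2.667.
ES = 10.107% × 2.667 = 26.955%; on $1,000,000: $269,550.

$270,000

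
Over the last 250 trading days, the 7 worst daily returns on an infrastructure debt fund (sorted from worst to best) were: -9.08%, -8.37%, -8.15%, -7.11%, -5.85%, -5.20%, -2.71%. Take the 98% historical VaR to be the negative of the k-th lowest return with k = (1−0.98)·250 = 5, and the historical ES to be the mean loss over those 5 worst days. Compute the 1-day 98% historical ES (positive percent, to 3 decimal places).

7.712%

The 5 worst returns sum to -38.56%.
ES = −(-38.56%) / 5 = 7.712%.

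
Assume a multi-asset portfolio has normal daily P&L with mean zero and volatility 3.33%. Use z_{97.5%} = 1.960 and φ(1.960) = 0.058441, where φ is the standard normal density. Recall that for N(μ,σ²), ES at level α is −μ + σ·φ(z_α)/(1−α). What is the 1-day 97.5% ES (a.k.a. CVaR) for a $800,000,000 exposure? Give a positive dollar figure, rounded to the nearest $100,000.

Tail multiplier: φ(z)/(1−α) = 0.058441 / 0.025 = 2.338.
ES = 3.33% × 2.338 = 7.786%.
On $800,000,000: 0.07786 × $800,000,000 = $62,288,000.

$62,300,000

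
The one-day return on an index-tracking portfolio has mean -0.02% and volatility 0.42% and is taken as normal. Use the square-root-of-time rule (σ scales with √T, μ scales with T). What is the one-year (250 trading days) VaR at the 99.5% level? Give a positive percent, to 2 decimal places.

22.11%

At 99.5%, z = 2.576.
σ_{250d} = 0.42% × √250 = 6.641%; μ_{250d} = 250 × -0.02% = -5.000%.
VaR = −(-5.000%) + 2.576 × 6.641% = 22.107%.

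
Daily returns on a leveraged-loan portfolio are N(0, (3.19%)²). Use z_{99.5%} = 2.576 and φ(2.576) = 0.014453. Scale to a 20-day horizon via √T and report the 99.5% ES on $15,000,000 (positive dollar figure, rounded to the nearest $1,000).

$6,186,000

σ_{20d} = 3.19% × √20 = 14.266%.
ES multiplier = φ(z)/(1−α) = 0.014453/0.005 = 2.891.
ES = 14.266% × 2.891 = 41.243%; on $15,000,000: $6,186,450.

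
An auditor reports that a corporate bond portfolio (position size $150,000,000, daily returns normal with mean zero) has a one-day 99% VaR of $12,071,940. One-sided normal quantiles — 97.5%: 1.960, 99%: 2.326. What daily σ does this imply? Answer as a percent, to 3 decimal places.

3.460%

VaR as a fraction: $12,071,940 / $150,000,000 = 8.048%.
σ = VaR / z = 8.048% / 2.326 = 3.460%.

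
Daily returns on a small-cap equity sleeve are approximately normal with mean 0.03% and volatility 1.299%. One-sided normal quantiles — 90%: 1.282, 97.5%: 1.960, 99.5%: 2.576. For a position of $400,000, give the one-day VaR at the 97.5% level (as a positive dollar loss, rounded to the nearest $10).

VaR = −μ + z·σ = −(0.03%) + 1.960 × 1.299% = 2.516%.
On $400,000: 0.02516 × $400,000 = $10,064.

$10,060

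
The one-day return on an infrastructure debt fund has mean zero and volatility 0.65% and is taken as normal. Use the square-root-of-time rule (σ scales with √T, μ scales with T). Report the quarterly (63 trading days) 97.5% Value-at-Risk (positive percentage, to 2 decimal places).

10.11%

At 97.5%, z = 1.960.
σ_{63d} = 0.65% × √63 = 5.159%.
VaR = 1.960 × 5.159% = 10.112%.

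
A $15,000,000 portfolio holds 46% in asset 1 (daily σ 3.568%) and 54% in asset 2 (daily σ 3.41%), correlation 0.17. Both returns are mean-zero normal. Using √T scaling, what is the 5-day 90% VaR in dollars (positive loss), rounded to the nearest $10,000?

$1,150,000

σ_p = √(0.46²·3.568² + 0.54²·3.41² + 2·0.17·0.46·0.54·3.568·3.41) = 2.667%.
σ_{5d} = 2.667% × √5 = 5.964%.
z(90%) = 1.282.
VaR = 1.282 × 5.964% = 7.646%; on $15,000,000 that is $1,146,900.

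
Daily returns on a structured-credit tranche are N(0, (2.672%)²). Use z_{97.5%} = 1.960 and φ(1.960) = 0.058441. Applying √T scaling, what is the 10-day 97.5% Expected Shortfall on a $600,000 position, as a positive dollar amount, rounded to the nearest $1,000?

$119,000

σ_{10d} = 2.672% × √10 = 8.450%.
ES multiplier = φ(z)/(1−α) = 0.058441/0.025 = 2.338.
ES = 8.450% × 2.338 = 19.756%; on $600,000: $118,536.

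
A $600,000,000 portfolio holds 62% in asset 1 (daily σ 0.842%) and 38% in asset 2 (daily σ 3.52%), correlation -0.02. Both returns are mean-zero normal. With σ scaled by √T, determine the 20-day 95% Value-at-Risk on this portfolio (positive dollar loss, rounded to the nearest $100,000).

σ_p = √(0.62²·0.842² + 0.38²·3.52² + 2·-0.02·0.62·0.38·0.842·3.52) = 1.426%.
σ_{20d} = 1.426% × √20 = 6.377%.
z(95%) = 1.645.
VaR = 1.645 × 6.377% = 10.490%; on $600,000,000 that is $62,940,000.

$62,900,000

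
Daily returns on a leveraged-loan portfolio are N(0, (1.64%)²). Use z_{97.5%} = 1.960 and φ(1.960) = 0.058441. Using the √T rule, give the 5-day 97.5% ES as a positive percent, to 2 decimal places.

σ_{5d} = 1.64% × √5 = 3.667%.
ES multiplier = φ(z)/(1−α) = 0.058441/0.025 = 2.338.
ES = 3.667% × 2.338 = 8.573%.

8.57%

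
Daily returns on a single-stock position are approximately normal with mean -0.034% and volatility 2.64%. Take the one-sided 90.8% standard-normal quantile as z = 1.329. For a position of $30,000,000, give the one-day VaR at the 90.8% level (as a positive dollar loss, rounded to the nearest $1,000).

VaR = −μ + z·σ = −(-0.034%) + 1.329 × 2.64% = 3.543%.
On $30,000,000: 0.03543 × $30,000,000 = $1,062,900.

$1,063,000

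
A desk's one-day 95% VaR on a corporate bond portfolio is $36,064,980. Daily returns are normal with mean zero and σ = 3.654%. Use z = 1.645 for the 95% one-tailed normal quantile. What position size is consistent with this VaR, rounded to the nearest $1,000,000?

VaR as a fraction of value: z·σ = 1.645 × 3.654% = 6.01083%.
Position = $36,064,980 / 0.0601083 = $600,000,000.

$600,000,000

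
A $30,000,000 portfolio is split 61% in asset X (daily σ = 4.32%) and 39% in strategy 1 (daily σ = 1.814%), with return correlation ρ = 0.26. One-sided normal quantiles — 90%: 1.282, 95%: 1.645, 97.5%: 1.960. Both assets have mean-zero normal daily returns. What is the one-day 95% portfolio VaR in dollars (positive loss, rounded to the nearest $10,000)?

σ_p² = 0.61²·4.32² + 0.39²·1.814² + 2·0.26·0.61·0.39·4.32·1.814 = 8.4142 (%²).
σ_p = √8.4142 = 2.901%.
VaR = 1.645 × 2.901% = 4.772%; on $30,000,000 that is $1,431,600.

$1,430,000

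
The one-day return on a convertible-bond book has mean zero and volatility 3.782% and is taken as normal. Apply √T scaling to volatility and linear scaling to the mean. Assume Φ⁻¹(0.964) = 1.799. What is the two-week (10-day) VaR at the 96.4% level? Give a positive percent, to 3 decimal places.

21.516%

σ_{10d} = 3.782% × √10 = 11.960%.
VaR = 1.799 × 11.960% = 21.516%.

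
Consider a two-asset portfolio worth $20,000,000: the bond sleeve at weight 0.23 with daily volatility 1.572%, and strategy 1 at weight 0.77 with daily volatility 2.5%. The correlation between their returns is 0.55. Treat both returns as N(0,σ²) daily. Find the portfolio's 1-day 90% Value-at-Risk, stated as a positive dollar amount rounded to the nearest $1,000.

$550,000

σ_p² = 0.23²·1.572² + 0.77²·2.5² + 2·0.55·0.23·0.77·1.572·2.5 = 4.6020 (%²).
σ_p = √4.6020 = 2.145%.
At 90%, z = 1.282.
VaR = 1.282 × 2.145% = 2.750%; on $20,000,000 that is $550,000.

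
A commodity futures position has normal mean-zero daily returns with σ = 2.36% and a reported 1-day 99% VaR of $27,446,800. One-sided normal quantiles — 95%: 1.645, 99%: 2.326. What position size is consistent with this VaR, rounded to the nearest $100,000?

VaR as a fraction of value: z·σ = 2.326 × 2.36% = 5.48936%.
Position = $27,446,800 / 0.0548936 = $500,000,000.

$500,000,000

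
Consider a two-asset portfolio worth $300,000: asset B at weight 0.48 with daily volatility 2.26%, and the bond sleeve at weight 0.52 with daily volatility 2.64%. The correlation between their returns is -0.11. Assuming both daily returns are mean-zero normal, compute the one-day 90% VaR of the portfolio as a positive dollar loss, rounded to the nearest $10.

$6,360

σ_p² = 0.48²·2.26² + 0.52²·2.64² + 2·-0.11·0.48·0.52·2.26·2.64 = 2.7337 (%²).
σ_p = √2.7337 = 1.653%.
At 90%, z = 1.282.
VaR = 1.282 × 1.653% = 2.119%; on $300,000 that is $6,357.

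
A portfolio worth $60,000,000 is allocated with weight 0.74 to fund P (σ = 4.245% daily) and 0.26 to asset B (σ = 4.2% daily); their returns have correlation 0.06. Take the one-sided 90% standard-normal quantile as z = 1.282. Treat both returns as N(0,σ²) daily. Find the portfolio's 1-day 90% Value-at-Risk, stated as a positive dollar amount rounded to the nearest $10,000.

$2,610,000

σ_p² = 0.74²·4.245² + 0.26²·4.2² + 2·0.06·0.74·0.26·4.245·4.2 = 11.4719 (%²).
σ_p = √11.4719 = 3.387%.
VaR = 1.282 × 3.387% = 4.342%; on $60,000,000 that is $2,605,200.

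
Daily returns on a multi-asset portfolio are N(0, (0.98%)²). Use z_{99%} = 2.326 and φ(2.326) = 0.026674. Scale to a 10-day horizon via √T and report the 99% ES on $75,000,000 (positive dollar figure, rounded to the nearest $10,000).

σ_{10d} = 0.98% × √10 = 3.099%.
ES multiplier = φ(z)/(1−α) = 0.026674/0.01 = 2.667.
ES = 3.099% × 2.667 = 8.265%; on $75,000,000: $6,198,750.

$6,200,000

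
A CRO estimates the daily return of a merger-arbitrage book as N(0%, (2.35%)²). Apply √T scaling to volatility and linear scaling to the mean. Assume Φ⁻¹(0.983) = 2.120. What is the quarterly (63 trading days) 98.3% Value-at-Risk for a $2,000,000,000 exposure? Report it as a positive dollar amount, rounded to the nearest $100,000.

σ_{63d} = 2.35% × √63 = 18.653%.
VaR = 2.120 × 18.653% = 39.544%.
On $2,000,000,000: 0.39544 × $2,000,000,000 = $790,880,000.

$790,900,000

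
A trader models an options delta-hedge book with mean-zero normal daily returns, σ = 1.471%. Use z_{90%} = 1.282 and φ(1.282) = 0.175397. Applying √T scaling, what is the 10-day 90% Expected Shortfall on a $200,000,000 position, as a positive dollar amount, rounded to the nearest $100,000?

σ_{10d} = 1.471% × √10 = 4.652%.
ES multiplier = φ(z)/(1−α) = 0.175397/0.1 = 1.754.
ES = 4.652% × 1.754 = 8.160%; on $200,000,000: $16,320,000.

$16,300,000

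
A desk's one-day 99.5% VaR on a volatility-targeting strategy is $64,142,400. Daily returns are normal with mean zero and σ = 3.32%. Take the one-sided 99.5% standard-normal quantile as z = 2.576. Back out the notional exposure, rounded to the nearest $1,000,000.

VaR as a fraction of value: z·σ = 2.576 × 3.32% = 8.55232%.
Position = $64,142,400 / 0.0855232 = $750,000,000.

$750,000,000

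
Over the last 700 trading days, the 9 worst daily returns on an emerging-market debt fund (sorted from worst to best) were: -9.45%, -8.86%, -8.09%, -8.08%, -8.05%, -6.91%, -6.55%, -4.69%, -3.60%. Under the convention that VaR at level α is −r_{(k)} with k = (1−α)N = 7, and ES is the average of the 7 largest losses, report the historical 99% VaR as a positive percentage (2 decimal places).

6.55%

k = 7; the 7th lowest return is -6.55%, so VaR = 6.55%.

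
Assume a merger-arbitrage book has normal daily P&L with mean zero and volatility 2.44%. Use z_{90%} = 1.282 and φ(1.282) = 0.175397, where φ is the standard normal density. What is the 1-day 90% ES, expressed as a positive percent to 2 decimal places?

Tail multiplier: φ(z)/(1−α) = 0.175397 / 0.1 = 1.754.
ES = 2.44% × 1.754 = 4.280%.

4.28%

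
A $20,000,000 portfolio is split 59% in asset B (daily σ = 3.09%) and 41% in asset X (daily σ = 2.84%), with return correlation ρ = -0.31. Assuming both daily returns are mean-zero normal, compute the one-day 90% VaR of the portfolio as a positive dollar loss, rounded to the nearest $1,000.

$470,000

σ_p² = 0.59²·3.09² + 0.41²·2.84² + 2·-0.31·0.59·0.41·3.09·2.84 = 3.3634 (%²).
σ_p = √3.3634 = 1.834%.
At 90%, z = 1.282.
VaR = 1.282 × 1.834% = 2.351%; on $20,000,000 that is $470,200.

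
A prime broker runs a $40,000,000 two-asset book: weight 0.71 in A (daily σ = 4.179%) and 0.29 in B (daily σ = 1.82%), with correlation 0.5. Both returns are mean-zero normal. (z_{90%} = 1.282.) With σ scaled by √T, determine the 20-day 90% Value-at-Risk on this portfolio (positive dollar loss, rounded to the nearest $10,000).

σ_p = √(0.71²·4.179² + 0.29²·1.82² + 2·0.5·0.71·0.29·4.179·1.82) = 3.263%.
σ_{20d} = 3.263% × √20 = 14.593%.
VaR = 1.282 × 14.593% = 18.708%; on $40,000,000 that is $7,483,200.

$7,480,000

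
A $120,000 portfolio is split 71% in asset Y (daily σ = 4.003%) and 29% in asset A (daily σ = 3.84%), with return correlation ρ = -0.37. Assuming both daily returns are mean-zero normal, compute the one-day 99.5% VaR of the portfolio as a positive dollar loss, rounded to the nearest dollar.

$8,164

σ_p² = 0.71²·4.003² + 0.29²·3.84² + 2·-0.37·0.71·0.29·4.003·3.84 = 6.9757 (%²).
σ_p = √6.9757 = 2.641%.
At 99.5%, z = 2.576.
VaR = 2.576 × 2.641% = 6.803%; on $120,000 that is $8,164.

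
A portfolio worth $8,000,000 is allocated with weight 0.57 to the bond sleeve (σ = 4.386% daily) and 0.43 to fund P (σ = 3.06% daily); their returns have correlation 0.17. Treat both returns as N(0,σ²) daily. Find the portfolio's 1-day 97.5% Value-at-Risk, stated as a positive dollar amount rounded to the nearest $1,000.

$473,000

σ_p² = 0.57²·4.386² + 0.43²·3.06² + 2·0.17·0.57·0.43·4.386·3.06 = 9.0999 (%²).
σ_p = √9.0999 = 3.017%.
At 97.5%, z = 1.960.
VaR = 1.960 × 3.017% = 5.913%; on $8,000,000 that is $473,040.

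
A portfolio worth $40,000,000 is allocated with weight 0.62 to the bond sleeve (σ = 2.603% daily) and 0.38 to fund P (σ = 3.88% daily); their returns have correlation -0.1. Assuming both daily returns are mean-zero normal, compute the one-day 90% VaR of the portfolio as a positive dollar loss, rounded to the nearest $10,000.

$1,060,000

σ_p² = 0.62²·2.603² + 0.38²·3.88² + 2·-0.1·0.62·0.38·2.603·3.88 = 4.3025 (%²).
σ_p = √4.3025 = 2.074%.
At 90%, z = 1.282.
VaR = 1.282 × 2.074% = 2.659%; on $40,000,000 that is $1,063,600.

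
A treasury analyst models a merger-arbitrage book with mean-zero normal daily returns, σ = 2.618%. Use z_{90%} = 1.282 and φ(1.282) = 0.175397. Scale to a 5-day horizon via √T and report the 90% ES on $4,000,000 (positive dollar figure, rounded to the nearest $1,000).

σ_{5d} = 2.618% × √5 = 5.854%.
ES multiplier = φ(z)/(1−α) = 0.175397/0.1 = 1.754.
ES = 5.854% × 1.754 = 10.268%; on $4,000,000: $410,720.

$411,000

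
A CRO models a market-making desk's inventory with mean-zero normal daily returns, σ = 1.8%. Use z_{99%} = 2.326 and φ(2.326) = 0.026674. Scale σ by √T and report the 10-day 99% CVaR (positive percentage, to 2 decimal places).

15.18%

σ_{10d} = 1.8% × √10 = 5.692%.
ES multiplier = φ(z)/(1−α) = 0.026674/0.01 = 2.667.
ES = 5.692% × 2.667 = 15.181%.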